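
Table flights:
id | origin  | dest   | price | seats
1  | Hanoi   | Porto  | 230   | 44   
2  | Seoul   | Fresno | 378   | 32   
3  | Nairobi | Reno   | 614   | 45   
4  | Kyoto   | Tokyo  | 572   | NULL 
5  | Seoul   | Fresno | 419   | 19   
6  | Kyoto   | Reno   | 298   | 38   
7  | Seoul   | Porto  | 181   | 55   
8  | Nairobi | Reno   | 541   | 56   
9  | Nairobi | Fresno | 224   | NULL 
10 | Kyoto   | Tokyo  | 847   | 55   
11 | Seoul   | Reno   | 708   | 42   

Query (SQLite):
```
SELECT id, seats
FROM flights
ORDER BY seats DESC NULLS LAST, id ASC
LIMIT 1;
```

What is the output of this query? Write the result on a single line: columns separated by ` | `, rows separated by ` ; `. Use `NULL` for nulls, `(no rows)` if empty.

8 | 56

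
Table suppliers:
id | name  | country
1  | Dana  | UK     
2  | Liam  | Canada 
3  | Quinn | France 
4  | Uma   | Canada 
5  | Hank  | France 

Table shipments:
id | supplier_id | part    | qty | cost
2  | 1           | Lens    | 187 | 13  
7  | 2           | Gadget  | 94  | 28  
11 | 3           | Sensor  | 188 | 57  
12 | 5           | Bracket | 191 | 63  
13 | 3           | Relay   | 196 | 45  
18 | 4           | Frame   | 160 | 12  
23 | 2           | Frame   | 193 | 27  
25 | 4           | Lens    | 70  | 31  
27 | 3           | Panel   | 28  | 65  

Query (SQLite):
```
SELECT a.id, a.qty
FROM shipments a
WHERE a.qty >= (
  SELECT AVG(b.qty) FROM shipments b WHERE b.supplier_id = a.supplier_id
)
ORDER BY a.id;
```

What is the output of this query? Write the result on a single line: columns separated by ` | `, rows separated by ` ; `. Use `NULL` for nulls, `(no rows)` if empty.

2 | 187 ; 11 | 188 ; 12 | 191 ; 13 | 196 ; 18 | 160 ; 23 | 193

For each shipments row a, compute AVG(qty) over rows sharing a.supplier_id.
Keep row a if a.qty >= that per-group AVG.
  supplier_id=1: AVG(qty) = 187.0
  supplier_id=2: AVG(qty) = 143.5
  supplier_id=3: AVG(qty) = 137.333333
  supplier_id=4: AVG(qty) = 115.0
  supplier_id=5: AVG(qty) = 191.0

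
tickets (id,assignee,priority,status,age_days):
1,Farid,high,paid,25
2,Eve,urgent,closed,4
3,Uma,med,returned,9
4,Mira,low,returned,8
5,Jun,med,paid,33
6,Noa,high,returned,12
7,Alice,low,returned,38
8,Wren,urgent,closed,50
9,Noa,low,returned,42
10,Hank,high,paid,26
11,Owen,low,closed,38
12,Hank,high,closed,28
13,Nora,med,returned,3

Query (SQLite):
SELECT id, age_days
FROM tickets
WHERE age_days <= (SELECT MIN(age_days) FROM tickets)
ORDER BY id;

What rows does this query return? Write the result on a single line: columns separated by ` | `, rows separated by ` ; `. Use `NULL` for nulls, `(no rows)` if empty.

Scalar subquery: MIN(age_days) over all tickets rows = 3.
Keep rows where age_days <= that value.

13 | 3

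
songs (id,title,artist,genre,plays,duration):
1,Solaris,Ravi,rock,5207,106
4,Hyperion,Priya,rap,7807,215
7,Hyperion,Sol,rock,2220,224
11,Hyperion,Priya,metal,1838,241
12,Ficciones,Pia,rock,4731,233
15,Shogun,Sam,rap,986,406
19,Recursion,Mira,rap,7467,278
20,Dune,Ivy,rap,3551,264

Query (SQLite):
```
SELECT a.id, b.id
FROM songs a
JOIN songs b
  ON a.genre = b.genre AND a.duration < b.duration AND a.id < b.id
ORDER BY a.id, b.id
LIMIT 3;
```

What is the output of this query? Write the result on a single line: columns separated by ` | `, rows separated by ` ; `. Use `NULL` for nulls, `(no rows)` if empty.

1 | 7 ; 1 | 12 ; 4 | 15

Pairs (a,b) with same genre, a.duration < b.duration, a.id < b.id.
genre groups: metal:{11} rap:{4,15,19,20} rock:{1,7,12}
Ordered by (a.id, b.id); first 3.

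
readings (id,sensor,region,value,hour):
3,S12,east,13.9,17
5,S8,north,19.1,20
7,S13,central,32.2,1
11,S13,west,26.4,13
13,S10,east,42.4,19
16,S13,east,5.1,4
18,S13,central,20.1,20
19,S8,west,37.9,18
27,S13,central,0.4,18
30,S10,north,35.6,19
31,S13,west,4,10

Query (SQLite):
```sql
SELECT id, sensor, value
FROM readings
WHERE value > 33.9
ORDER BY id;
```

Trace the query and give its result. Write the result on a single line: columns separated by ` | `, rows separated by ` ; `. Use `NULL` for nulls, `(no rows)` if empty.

value > 33.9: ids {13, 19, 30}

13 | S10 | 42.4 ; 19 | S8 | 37.9 ; 30 | S10 | 35.6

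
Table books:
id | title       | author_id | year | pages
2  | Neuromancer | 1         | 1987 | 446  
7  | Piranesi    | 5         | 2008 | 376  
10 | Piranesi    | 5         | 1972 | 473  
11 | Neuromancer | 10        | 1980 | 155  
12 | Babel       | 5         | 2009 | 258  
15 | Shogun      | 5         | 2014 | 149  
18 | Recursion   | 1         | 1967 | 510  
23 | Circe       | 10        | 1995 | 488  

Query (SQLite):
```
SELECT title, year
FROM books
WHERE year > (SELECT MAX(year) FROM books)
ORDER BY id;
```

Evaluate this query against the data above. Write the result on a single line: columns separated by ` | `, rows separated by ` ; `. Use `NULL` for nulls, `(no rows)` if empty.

Scalar subquery: MAX(year) over all books rows = 2014.
Keep rows where year > that value.

(no rows)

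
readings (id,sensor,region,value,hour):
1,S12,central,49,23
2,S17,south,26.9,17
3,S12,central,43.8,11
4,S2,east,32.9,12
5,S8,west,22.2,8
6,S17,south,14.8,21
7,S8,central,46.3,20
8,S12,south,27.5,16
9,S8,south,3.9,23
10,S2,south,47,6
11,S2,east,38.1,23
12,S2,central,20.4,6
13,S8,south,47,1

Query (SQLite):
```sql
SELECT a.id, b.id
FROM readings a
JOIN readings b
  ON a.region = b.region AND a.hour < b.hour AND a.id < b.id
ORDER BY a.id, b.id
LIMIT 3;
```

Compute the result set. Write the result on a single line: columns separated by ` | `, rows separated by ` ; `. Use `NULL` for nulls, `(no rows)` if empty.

2 | 6 ; 2 | 9 ; 3 | 7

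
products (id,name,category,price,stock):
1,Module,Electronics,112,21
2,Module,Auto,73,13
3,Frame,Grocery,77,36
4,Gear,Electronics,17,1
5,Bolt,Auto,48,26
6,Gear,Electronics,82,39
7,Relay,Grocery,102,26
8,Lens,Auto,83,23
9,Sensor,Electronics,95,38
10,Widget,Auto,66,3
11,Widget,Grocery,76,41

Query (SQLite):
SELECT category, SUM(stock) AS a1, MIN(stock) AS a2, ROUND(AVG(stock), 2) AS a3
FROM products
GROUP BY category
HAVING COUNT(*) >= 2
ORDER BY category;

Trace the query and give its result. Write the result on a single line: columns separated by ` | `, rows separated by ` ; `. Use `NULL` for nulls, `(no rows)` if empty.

Group products by category.
Per group compute: SUM(stock), MIN(stock), ROUND(AVG(stock), 2).
HAVING: drop groups with fewer than 2 rows.
  Auto: ids {2, 5, 8, 10} → SUM(stock)=65, MIN(stock)=3, ROUND(AVG(stock), 2)=16.25
  Electronics: ids {1, 4, 6, 9} → SUM(stock)=99, MIN(stock)=1, ROUND(AVG(stock), 2)=24.75
  Grocery: ids {3, 7, 11} → SUM(stock)=103, MIN(stock)=26, ROUND(AVG(stock), 2)=34.33

Auto | 65 | 3 | 16.25 ; Electronics | 99 | 1 | 24.75 ; Grocery | 103 | 26 | 34.33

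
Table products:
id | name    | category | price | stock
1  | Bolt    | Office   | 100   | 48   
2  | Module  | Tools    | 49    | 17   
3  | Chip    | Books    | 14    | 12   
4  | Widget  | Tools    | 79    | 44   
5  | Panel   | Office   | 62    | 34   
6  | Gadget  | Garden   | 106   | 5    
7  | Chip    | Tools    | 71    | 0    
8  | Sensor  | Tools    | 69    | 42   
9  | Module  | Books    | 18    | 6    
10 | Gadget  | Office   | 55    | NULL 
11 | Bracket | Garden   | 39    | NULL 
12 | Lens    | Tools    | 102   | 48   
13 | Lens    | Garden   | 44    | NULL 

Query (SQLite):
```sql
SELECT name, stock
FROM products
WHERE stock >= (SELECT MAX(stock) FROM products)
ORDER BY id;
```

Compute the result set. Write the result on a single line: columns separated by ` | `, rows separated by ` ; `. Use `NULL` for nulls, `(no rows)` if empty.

Scalar subquery: MAX(stock) over all products rows = 48.
Keep rows where stock >= that value.

Bolt | 48 ; Lens | 48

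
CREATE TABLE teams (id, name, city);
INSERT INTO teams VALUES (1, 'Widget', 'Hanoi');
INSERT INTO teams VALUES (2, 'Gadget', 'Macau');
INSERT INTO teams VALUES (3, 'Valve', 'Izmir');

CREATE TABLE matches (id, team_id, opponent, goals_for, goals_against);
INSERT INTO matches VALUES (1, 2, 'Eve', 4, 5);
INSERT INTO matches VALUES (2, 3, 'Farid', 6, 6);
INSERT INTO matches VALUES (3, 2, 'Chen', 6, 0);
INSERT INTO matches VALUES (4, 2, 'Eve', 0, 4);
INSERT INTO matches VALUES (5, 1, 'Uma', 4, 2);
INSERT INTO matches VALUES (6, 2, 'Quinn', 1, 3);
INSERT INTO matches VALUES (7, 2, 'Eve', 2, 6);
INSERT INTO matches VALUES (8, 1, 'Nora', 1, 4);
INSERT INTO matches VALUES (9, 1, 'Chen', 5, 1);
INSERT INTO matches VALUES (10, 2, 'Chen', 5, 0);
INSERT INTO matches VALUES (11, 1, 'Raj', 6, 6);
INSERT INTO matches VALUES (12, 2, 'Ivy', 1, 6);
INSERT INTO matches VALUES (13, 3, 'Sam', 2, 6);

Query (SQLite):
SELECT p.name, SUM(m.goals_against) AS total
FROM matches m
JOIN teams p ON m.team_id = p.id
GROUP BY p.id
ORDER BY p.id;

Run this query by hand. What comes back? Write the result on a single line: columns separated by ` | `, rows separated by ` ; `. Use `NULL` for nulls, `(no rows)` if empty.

Widget | 13 ; Gadget | 24 ; Valve | 12

Join each matches row to its teams via team_id.
Group joined rows by teams.id; compute SUM(m.goals_against) per group.
  1: ids {5, 8, 9, 11} → SUM(m.goals_against)=13
  2: ids {1, 3, 4, 6, 7, 10, 12} → SUM(m.goals_against)=24
  3: ids {2, 13} → SUM(m.goals_against)=12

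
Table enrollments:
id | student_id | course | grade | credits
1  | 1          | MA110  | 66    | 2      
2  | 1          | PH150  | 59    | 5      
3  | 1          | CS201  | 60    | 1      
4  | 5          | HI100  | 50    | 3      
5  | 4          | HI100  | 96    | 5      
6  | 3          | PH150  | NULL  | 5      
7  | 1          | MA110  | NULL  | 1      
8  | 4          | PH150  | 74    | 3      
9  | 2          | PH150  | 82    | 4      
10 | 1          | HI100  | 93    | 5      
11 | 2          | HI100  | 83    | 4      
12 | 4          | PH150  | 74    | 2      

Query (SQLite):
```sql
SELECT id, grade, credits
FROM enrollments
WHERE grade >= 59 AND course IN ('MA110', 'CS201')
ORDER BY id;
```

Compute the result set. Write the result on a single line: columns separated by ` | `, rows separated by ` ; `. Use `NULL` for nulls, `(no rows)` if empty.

1 | 66 | 2 ; 3 | 60 | 1

grade >= 59: ids {1, 2, 3, 5, 8, 9, 10, 11, 12}
course IN ('MA110', 'CS201'): ids {1, 3, 7}
Combine with AND.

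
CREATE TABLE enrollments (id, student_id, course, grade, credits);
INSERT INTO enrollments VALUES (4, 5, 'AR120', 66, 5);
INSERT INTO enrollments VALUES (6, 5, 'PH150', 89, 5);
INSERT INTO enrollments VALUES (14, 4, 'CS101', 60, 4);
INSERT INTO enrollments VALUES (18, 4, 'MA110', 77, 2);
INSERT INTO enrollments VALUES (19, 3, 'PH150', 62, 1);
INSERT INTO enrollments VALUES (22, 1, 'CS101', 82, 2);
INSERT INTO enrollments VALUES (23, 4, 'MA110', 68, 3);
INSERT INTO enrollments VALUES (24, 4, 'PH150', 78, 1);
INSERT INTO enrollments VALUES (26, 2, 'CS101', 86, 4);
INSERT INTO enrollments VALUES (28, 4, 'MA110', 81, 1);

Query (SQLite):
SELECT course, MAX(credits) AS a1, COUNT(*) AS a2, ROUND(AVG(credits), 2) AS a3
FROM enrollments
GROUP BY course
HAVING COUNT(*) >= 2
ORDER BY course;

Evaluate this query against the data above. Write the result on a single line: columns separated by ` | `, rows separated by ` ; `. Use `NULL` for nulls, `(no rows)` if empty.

CS101 | 4 | 3 | 3.33 ; MA110 | 3 | 3 | 2 ; PH150 | 5 | 3 | 2.33

Group enrollments by course.
Per group compute: MAX(credits), COUNT(*), ROUND(AVG(credits), 2).
HAVING: drop groups with fewer than 2 rows.
  AR120: ids {4} → MAX(credits)=5, COUNT(*)=1, ROUND(AVG(credits), 2)=5
  CS101: ids {14, 22, 26} → MAX(credits)=4, COUNT(*)=3, ROUND(AVG(credits), 2)=3.33
  MA110: ids {18, 23, 28} → MAX(credits)=3, COUNT(*)=3, ROUND(AVG(credits), 2)=2
  PH150: ids {6, 19, 24} → MAX(credits)=5, COUNT(*)=3, ROUND(AVG(credits), 2)=2.33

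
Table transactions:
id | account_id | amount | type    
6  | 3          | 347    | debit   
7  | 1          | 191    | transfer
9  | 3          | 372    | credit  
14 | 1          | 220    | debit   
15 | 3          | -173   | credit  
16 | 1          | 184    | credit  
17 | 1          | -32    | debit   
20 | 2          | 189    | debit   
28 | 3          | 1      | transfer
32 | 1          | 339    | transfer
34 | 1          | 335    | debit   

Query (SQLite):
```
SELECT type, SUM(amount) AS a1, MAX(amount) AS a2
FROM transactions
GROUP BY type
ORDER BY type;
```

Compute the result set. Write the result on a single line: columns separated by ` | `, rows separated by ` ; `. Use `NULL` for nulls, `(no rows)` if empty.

Group transactions by type.
Per group compute: SUM(amount), MAX(amount).
  credit: ids {9, 15, 16} → SUM(amount)=383, MAX(amount)=372
  debit: ids {6, 14, 17, 20, 34} → SUM(amount)=1059, MAX(amount)=347
  transfer: ids {7, 28, 32} → SUM(amount)=531, MAX(amount)=339

credit | 383 | 372 ; debit | 1059 | 347 ; transfer | 531 | 339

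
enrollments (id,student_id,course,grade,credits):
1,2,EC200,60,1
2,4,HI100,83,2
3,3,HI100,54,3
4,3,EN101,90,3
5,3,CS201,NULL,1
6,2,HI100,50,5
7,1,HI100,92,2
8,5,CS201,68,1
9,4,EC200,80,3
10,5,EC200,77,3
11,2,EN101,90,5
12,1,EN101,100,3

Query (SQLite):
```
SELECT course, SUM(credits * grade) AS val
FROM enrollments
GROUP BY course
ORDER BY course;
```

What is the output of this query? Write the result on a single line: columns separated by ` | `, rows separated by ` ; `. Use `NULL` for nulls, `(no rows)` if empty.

For each row compute credits * grade.
Group by course; take SUM of the expression per group.
  CS201: ids {5, 8} → SUM(credits * grade)=68
  EC200: ids {1, 9, 10} → SUM(credits * grade)=531
  EN101: ids {4, 11, 12} → SUM(credits * grade)=1020
  HI100: ids {2, 3, 6, 7} → SUM(credits * grade)=762

CS201 | 68 ; EC200 | 531 ; EN101 | 1020 ; HI100 | 762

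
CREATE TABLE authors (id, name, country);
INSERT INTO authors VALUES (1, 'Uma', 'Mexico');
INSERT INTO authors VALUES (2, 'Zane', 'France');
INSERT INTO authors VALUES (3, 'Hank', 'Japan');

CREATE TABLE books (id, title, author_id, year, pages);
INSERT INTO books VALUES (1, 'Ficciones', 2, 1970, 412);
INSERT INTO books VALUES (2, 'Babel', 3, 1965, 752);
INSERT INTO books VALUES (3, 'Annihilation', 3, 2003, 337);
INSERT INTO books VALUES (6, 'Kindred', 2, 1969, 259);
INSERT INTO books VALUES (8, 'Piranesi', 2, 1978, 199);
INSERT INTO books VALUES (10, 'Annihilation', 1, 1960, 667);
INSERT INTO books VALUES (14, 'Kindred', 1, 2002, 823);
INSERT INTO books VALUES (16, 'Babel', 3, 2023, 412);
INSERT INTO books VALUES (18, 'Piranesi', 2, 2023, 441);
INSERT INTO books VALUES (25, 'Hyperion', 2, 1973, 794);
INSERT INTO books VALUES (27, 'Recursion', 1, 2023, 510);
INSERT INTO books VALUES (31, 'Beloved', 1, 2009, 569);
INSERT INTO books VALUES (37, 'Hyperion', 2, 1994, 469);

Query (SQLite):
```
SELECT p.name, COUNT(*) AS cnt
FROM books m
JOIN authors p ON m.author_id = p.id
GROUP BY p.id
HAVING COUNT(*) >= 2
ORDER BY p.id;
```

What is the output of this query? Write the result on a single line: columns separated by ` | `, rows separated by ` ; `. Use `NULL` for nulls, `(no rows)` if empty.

Join each books row to its authors via author_id.
Group joined rows by authors.id; compute COUNT(*) per group.
HAVING: keep groups with count ≥ 2.
  1: ids {10, 14, 27, 31} → COUNT(*)=4
  2: ids {1, 6, 8, 18, 25, 37} → COUNT(*)=6
  3: ids {2, 3, 16} → COUNT(*)=3

Uma | 4 ; Zane | 6 ; Hank | 3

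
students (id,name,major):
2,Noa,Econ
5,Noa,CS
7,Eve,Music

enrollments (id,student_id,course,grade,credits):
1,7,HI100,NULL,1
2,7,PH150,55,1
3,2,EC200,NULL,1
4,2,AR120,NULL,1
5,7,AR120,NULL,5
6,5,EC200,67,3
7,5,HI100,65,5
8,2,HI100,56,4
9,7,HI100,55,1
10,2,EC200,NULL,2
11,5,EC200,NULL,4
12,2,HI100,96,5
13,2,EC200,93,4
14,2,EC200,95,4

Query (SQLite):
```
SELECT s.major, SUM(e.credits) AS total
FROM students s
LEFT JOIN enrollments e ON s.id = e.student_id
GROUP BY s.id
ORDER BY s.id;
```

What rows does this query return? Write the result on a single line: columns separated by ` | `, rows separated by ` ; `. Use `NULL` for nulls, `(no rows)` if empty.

Econ | 21 ; CS | 12 ; Music | 8

LEFT JOIN keeps every students row; unmatched ones get NULL for enrollments columns.
Group by students.id and compute SUM(e.credits). SUM over an all-NULL group is NULL.
  2: ids {3, 4, 8, 10, 12, 13, 14} → SUM(e.credits)=21
  5: ids {6, 7, 11} → SUM(e.credits)=12
  7: ids {1, 2, 5, 9} → SUM(e.credits)=8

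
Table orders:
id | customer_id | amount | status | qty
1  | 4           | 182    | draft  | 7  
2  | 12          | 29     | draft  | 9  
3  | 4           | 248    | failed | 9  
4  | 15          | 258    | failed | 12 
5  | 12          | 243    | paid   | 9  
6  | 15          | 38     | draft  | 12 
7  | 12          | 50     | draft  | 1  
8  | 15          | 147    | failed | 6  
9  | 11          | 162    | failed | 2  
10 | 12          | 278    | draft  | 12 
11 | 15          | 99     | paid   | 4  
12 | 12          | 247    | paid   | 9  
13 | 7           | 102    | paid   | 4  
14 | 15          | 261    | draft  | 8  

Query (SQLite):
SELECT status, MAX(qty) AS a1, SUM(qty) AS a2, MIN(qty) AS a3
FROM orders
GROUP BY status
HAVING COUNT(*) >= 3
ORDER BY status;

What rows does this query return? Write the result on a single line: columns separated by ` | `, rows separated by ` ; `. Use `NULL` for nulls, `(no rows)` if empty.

Group orders by status.
Per group compute: MAX(qty), SUM(qty), MIN(qty).
HAVING: drop groups with fewer than 3 rows.
  draft: ids {1, 2, 6, 7, 10, 14} → MAX(qty)=12, SUM(qty)=49, MIN(qty)=1
  failed: ids {3, 4, 8, 9} → MAX(qty)=12, SUM(qty)=29, MIN(qty)=2
  paid: ids {5, 11, 12, 13} → MAX(qty)=9, SUM(qty)=26, MIN(qty)=4

draft | 12 | 49 | 1 ; failed | 12 | 29 | 2 ; paid | 9 | 26 | 4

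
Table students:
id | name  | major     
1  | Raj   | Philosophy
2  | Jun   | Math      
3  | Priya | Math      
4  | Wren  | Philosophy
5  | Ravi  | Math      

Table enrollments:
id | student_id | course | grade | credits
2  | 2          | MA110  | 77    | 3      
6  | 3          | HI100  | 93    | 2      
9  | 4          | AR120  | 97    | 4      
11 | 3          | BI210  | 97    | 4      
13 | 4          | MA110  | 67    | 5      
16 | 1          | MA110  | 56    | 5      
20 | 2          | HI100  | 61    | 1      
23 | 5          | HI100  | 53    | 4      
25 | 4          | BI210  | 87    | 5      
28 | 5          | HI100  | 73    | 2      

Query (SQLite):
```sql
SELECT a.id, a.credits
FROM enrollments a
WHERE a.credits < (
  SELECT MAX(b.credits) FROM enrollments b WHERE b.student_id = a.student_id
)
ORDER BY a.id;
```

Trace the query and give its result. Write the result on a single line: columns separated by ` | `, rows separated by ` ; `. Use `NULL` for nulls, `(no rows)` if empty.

6 | 2 ; 9 | 4 ; 20 | 1 ; 28 | 2

For each enrollments row a, compute MAX(credits) over rows sharing a.student_id.
Keep row a if a.credits < that per-group MAX.
  student_id=1: MAX(credits) = 5
  student_id=2: MAX(credits) = 3
  student_id=3: MAX(credits) = 4
  student_id=4: MAX(credits) = 5
  student_id=5: MAX(credits) = 4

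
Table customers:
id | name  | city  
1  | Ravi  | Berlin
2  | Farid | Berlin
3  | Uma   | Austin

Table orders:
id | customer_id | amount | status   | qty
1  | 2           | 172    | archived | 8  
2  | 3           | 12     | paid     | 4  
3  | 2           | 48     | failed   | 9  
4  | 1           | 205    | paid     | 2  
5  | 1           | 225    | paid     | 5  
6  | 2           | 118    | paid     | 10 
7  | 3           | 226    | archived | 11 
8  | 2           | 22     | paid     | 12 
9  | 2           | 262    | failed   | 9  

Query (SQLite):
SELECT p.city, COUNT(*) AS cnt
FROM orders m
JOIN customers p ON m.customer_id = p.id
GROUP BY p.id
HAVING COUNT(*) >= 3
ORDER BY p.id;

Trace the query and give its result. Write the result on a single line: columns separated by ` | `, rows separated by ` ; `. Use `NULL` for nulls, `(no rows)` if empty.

Berlin | 5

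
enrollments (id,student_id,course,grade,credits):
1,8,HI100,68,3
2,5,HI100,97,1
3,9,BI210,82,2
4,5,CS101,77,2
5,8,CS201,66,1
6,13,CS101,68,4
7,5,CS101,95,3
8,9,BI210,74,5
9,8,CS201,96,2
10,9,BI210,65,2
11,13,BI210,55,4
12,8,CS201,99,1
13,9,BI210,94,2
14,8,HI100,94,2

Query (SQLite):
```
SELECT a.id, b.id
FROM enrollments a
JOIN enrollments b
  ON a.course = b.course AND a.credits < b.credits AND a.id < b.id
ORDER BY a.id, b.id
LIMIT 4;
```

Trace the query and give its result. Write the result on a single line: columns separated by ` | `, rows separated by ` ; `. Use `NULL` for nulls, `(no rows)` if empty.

2 | 14 ; 3 | 8 ; 3 | 11 ; 4 | 6

Pairs (a,b) with same course, a.credits < b.credits, a.id < b.id.
course groups: BI210:{3,8,10,11,13} CS101:{4,6,7} CS201:{5,9,12} HI100:{1,2,14}
Ordered by (a.id, b.id); first 4.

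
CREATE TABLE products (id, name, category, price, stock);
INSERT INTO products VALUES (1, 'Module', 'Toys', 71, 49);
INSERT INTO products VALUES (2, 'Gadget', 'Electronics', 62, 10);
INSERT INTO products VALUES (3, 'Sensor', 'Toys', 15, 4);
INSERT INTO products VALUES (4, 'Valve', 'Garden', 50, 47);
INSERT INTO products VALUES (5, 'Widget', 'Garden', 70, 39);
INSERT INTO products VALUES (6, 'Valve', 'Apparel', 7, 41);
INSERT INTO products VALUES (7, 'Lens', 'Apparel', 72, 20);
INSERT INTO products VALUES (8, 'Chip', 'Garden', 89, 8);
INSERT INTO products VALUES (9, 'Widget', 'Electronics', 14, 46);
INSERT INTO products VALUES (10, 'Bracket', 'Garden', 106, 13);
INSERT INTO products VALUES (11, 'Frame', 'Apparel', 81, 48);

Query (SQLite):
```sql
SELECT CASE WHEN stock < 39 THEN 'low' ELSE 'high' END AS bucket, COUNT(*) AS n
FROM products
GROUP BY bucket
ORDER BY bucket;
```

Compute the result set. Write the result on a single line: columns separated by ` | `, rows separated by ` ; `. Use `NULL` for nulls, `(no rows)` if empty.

Bucket rows by stock < 39 → 'low' else 'high'; count each bucket.

high | 6 ; low | 5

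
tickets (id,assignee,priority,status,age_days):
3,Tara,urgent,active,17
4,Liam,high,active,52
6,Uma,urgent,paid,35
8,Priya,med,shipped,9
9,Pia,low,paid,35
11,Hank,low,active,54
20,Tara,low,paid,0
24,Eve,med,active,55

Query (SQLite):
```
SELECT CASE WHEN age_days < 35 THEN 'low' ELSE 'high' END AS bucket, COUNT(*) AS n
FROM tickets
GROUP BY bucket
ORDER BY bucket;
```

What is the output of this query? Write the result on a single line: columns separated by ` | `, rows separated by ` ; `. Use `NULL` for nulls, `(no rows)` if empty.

Bucket rows by age_days < 35 → 'low' else 'high'; count each bucket.

high | 5 ; low | 3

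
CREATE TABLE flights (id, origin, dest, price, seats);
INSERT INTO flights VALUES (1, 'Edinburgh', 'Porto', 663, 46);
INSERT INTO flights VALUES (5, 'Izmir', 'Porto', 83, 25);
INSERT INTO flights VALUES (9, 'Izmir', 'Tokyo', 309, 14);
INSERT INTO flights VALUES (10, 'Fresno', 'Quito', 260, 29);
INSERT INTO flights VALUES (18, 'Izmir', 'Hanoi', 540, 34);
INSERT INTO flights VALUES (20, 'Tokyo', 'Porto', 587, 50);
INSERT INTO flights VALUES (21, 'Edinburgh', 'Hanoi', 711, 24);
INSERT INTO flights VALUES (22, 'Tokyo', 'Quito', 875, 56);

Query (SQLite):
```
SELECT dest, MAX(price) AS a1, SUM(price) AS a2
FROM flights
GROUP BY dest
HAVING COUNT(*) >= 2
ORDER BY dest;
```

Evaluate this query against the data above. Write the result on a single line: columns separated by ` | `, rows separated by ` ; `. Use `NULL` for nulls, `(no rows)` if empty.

Hanoi | 711 | 1251 ; Porto | 663 | 1333 ; Quito | 875 | 1135

Group flights by dest.
Per group compute: MAX(price), SUM(price).
HAVING: drop groups with fewer than 2 rows.
  Hanoi: ids {18, 21} → MAX(price)=711, SUM(price)=1251
  Porto: ids {1, 5, 20} → MAX(price)=663, SUM(price)=1333
  Quito: ids {10, 22} → MAX(price)=875, SUM(price)=1135
  Tokyo: ids {9} → MAX(price)=309, SUM(price)=309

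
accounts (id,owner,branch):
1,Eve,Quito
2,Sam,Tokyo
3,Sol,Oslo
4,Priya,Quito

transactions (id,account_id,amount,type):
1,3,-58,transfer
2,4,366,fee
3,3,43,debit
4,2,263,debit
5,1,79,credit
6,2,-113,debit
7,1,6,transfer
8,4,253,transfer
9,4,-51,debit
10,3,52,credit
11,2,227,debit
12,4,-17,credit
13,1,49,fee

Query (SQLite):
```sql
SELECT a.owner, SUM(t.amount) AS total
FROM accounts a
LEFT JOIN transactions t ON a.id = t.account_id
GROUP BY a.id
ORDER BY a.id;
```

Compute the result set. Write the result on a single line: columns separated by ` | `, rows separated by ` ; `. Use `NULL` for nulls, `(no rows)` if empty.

LEFT JOIN keeps every accounts row; unmatched ones get NULL for transactions columns.
Group by accounts.id and compute SUM(t.amount). SUM over an all-NULL group is NULL.
  1: ids {5, 7, 13} → SUM(t.amount)=134
  2: ids {4, 6, 11} → SUM(t.amount)=377
  3: ids {1, 3, 10} → SUM(t.amount)=37
  4: ids {2, 8, 9, 12} → SUM(t.amount)=551

Eve | 134 ; Sam | 377 ; Sol | 37 ; Priya | 551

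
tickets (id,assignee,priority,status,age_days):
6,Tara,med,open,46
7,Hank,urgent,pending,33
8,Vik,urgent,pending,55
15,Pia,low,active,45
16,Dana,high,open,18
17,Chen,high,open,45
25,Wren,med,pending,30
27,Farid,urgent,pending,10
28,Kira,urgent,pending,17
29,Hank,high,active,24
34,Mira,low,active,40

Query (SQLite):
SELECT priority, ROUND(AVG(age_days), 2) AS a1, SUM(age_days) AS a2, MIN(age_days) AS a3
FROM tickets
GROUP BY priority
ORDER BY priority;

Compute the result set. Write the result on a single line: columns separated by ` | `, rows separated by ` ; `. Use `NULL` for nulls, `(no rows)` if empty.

high | 29 | 87 | 18 ; low | 42.5 | 85 | 40 ; med | 38 | 76 | 30 ; urgent | 28.75 | 115 | 10

Group tickets by priority.
Per group compute: ROUND(AVG(age_days), 2), SUM(age_days), MIN(age_days).
  high: ids {16, 17, 29} → ROUND(AVG(age_days), 2)=29, SUM(age_days)=87, MIN(age_days)=18
  low: ids {15, 34} → ROUND(AVG(age_days), 2)=42.5, SUM(age_days)=85, MIN(age_days)=40
  med: ids {6, 25} → ROUND(AVG(age_days), 2)=38, SUM(age_days)=76, MIN(age_days)=30
  urgent: ids {7, 8, 27, 28} → ROUND(AVG(age_days), 2)=28.75, SUM(age_days)=115, MIN(age_days)=10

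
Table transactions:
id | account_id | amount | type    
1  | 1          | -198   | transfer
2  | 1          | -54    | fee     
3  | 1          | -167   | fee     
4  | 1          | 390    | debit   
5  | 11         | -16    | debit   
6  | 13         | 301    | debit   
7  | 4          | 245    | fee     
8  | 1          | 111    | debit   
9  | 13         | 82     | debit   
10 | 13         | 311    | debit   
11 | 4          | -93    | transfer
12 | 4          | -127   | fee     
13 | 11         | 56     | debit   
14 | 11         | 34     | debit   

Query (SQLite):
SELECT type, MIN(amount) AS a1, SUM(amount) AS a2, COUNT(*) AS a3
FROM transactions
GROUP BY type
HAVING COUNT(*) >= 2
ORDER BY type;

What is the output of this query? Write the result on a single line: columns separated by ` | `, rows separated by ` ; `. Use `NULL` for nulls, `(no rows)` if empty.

debit | -16 | 1269 | 8 ; fee | -167 | -103 | 4 ; transfer | -198 | -291 | 2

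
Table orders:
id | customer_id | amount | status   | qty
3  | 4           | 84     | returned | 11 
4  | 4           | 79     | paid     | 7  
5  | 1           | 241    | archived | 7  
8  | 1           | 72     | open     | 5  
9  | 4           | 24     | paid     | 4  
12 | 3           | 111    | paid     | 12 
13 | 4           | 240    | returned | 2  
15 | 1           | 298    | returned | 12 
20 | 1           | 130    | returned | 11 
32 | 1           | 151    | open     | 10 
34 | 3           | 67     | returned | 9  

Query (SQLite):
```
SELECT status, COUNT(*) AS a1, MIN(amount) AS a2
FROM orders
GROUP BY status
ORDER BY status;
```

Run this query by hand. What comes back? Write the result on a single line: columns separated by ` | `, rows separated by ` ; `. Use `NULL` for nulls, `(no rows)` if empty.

archived | 1 | 241 ; open | 2 | 72 ; paid | 3 | 24 ; returned | 5 | 67

Group orders by status.
Per group compute: COUNT(*), MIN(amount).
  archived: ids {5} → COUNT(*)=1, MIN(amount)=241
  open: ids {8, 32} → COUNT(*)=2, MIN(amount)=72
  paid: ids {4, 9, 12} → COUNT(*)=3, MIN(amount)=24
  returned: ids {3, 13, 15, 20, 34} → COUNT(*)=5, MIN(amount)=67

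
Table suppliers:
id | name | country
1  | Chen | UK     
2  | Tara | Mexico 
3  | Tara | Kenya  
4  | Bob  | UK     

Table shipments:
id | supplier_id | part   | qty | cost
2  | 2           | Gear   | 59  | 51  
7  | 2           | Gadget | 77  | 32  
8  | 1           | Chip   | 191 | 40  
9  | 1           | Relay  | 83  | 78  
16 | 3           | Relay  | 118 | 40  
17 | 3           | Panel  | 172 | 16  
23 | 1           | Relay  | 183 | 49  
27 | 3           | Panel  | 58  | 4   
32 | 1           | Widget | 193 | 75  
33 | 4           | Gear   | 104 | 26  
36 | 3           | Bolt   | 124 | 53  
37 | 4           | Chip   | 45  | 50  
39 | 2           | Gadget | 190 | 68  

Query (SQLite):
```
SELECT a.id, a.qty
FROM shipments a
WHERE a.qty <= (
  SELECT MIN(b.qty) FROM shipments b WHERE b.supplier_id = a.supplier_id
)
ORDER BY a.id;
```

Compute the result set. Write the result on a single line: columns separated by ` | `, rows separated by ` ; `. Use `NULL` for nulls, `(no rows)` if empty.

2 | 59 ; 9 | 83 ; 27 | 58 ; 37 | 45

For each shipments row a, compute MIN(qty) over rows sharing a.supplier_id.
Keep row a if a.qty <= that per-group MIN.
  supplier_id=1: MIN(qty) = 83
  supplier_id=2: MIN(qty) = 59
  supplier_id=3: MIN(qty) = 58
  supplier_id=4: MIN(qty) = 45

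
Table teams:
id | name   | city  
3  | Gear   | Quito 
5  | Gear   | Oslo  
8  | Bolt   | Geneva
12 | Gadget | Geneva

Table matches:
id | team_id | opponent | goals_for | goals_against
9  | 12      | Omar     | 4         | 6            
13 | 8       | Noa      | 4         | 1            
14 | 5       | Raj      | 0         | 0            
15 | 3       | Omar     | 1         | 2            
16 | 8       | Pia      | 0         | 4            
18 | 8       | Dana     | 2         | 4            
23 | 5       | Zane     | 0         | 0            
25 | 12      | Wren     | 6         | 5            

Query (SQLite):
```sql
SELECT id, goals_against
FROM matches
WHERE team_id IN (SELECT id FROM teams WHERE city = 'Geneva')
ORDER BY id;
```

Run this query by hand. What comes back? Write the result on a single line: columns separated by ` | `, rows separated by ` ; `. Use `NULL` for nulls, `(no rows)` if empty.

Inner query: teams.id where city = 'Geneva'.
Outer: keep matches rows whose team_id is in that set.
Inner query → {8, 12}

9 | 6 ; 13 | 1 ; 16 | 4 ; 18 | 4 ; 25 | 5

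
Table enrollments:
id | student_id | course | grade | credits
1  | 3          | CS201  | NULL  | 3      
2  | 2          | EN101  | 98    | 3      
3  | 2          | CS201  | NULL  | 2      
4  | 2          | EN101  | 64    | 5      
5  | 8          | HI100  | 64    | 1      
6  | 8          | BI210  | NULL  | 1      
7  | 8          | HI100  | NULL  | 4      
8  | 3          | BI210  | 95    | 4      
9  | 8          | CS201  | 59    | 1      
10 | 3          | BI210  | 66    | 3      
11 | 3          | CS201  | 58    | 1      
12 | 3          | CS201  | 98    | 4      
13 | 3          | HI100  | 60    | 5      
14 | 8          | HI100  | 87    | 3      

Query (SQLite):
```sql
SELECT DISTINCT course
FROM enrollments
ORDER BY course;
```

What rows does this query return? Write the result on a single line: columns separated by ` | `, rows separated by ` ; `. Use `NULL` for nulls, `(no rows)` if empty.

BI210 ; CS201 ; EN101 ; HI100

Collect distinct course values from enrollments.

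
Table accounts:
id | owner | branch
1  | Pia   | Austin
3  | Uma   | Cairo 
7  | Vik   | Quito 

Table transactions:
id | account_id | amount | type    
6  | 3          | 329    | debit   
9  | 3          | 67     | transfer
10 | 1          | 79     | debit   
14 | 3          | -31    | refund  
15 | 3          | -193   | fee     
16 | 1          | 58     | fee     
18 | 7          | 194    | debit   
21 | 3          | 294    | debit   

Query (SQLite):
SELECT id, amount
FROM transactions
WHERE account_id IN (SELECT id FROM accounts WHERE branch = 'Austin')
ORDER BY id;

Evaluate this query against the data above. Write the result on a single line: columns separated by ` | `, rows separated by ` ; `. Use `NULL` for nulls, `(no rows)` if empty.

Inner query: accounts.id where branch = 'Austin'.
Outer: keep transactions rows whose account_id is in that set.
Inner query → {1}

10 | 79 ; 16 | 58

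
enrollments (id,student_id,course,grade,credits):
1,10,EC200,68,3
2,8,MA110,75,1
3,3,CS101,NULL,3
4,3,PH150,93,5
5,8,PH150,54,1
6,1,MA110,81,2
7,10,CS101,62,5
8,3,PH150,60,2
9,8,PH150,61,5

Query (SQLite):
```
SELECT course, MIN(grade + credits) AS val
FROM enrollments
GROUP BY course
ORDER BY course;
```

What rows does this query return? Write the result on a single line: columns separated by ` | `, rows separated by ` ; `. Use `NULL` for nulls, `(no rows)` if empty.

For each row compute grade + credits.
Group by course; take MIN of the expression per group.
  CS101: ids {3, 7} → MIN(grade + credits)=67
  EC200: ids {1} → MIN(grade + credits)=71
  MA110: ids {2, 6} → MIN(grade + credits)=76
  PH150: ids {4, 5, 8, 9} → MIN(grade + credits)=55

CS101 | 67 ; EC200 | 71 ; MA110 | 76 ; PH150 | 55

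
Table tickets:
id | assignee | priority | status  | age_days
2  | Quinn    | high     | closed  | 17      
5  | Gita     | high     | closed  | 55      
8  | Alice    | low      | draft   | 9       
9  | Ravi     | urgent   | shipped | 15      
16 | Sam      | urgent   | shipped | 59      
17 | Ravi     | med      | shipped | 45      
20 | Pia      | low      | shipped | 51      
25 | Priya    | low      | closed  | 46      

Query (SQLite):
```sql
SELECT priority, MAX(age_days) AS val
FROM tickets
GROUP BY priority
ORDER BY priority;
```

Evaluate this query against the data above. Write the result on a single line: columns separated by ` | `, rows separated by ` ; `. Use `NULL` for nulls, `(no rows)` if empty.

Partition tickets by priority; compute MAX(age_days) within each group.
  high: ids {2, 5} → MAX(age_days)=55
  low: ids {8, 20, 25} → MAX(age_days)=51
  med: ids {17} → MAX(age_days)=45
  urgent: ids {9, 16} → MAX(age_days)=59

high | 55 ; low | 51 ; med | 45 ; urgent | 59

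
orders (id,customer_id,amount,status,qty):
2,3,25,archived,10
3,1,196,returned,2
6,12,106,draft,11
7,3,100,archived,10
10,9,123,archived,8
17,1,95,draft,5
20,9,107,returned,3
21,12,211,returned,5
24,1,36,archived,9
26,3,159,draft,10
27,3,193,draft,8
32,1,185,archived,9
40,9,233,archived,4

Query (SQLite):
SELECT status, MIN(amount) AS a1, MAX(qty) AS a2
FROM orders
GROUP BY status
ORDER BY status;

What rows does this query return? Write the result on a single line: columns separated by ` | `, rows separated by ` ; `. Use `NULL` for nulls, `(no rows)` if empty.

archived | 25 | 10 ; draft | 95 | 11 ; returned | 107 | 5

Group orders by status.
Per group compute: MIN(amount), MAX(qty).
  archived: ids {2, 7, 10, 24, 32, 40} → MIN(amount)=25, MAX(qty)=10
  draft: ids {6, 17, 26, 27} → MIN(amount)=95, MAX(qty)=11
  returned: ids {3, 20, 21} → MIN(amount)=107, MAX(qty)=5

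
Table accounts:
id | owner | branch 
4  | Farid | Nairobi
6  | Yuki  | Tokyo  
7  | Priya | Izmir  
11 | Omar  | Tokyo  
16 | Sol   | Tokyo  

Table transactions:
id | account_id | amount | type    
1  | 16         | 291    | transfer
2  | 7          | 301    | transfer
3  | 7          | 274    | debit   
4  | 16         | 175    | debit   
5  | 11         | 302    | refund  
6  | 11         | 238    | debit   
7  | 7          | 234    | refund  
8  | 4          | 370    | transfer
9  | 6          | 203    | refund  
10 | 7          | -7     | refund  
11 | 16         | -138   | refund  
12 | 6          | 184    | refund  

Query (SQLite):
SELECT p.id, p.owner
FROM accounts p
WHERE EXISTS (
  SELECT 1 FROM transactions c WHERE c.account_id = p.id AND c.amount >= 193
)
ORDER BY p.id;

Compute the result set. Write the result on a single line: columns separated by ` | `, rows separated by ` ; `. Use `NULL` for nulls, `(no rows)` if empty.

4 | Farid ; 6 | Yuki ; 7 | Priya ; 11 | Omar ; 16 | Sol

For each accounts row, check whether any transactions with matching account_id has amount >= 193.
Keep rows where that is true.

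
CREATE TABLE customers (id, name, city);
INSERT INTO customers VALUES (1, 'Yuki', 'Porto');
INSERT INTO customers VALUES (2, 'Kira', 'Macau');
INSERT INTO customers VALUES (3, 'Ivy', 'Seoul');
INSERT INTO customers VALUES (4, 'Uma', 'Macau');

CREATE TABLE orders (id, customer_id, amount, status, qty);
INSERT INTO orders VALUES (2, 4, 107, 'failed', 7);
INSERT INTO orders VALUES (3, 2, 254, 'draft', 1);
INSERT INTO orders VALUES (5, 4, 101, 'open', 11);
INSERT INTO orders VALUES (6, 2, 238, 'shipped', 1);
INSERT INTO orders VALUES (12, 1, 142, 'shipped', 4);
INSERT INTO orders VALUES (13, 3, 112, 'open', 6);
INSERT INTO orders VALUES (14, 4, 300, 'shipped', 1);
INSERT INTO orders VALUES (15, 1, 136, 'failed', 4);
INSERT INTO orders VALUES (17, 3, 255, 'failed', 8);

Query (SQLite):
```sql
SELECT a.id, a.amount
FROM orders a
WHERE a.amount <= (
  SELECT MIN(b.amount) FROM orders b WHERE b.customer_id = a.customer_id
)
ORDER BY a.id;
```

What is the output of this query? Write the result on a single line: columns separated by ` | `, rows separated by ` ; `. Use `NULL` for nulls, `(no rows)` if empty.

5 | 101 ; 6 | 238 ; 13 | 112 ; 15 | 136

For each orders row a, compute MIN(amount) over rows sharing a.customer_id.
Keep row a if a.amount <= that per-group MIN.
  customer_id=1: MIN(amount) = 136
  customer_id=2: MIN(amount) = 238
  customer_id=3: MIN(amount) = 112
  customer_id=4: MIN(amount) = 101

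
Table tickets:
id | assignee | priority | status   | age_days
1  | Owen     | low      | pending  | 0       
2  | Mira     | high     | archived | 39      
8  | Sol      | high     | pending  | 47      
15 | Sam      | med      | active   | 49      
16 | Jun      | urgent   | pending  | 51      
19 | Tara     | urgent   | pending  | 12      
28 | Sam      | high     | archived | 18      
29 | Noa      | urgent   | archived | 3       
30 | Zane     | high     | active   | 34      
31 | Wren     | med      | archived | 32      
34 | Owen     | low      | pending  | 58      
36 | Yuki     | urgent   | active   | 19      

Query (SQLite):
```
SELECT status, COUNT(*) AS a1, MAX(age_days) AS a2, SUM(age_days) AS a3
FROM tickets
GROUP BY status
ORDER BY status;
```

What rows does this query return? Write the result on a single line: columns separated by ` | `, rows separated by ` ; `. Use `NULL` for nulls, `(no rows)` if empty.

active | 3 | 49 | 102 ; archived | 4 | 39 | 92 ; pending | 5 | 58 | 168

Group tickets by status.
Per group compute: COUNT(*), MAX(age_days), SUM(age_days).
  active: ids {15, 30, 36} → COUNT(*)=3, MAX(age_days)=49, SUM(age_days)=102
  archived: ids {2, 28, 29, 31} → COUNT(*)=4, MAX(age_days)=39, SUM(age_days)=92
  pending: ids {1, 8, 16, 19, 34} → COUNT(*)=5, MAX(age_days)=58, SUM(age_days)=168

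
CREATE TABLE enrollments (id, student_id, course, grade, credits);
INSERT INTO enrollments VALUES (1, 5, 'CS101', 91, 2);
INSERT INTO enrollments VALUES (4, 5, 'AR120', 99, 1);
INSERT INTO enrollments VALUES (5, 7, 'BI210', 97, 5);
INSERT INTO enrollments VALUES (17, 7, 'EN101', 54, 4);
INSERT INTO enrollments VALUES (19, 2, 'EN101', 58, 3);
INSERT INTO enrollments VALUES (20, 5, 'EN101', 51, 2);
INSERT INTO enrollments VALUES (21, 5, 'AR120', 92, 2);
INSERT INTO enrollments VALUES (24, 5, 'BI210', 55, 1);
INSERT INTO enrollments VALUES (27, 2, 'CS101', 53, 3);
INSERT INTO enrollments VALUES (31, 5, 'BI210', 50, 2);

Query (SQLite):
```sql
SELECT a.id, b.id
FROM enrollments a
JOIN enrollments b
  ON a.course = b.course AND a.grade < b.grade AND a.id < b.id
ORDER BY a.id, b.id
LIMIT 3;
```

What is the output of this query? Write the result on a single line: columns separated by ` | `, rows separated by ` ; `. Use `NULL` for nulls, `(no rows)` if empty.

Pairs (a,b) with same course, a.grade < b.grade, a.id < b.id.
course groups: AR120:{4,21} BI210:{5,24,31} CS101:{1,27} EN101:{17,19,20}
Ordered by (a.id, b.id); first 3.

17 | 19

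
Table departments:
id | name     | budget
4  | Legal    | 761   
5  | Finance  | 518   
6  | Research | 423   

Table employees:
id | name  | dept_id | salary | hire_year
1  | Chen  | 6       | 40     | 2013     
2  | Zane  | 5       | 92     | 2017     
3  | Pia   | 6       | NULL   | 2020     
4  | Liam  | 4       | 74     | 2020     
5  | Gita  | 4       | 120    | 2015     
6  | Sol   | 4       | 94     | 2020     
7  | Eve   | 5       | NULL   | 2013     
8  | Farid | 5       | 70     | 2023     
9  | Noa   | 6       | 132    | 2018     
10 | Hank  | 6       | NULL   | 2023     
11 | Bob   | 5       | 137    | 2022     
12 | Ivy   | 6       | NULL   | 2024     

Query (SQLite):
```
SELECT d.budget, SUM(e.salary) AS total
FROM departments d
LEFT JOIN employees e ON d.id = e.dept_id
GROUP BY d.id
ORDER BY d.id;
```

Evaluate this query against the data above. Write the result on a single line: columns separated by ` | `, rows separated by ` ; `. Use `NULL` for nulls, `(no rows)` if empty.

LEFT JOIN keeps every departments row; unmatched ones get NULL for employees columns.
Group by departments.id and compute SUM(e.salary). SUM over an all-NULL group is NULL.
  4: ids {4, 5, 6} → SUM(e.salary)=288
  5: ids {2, 7, 8, 11} → SUM(e.salary)=299
  6: ids {1, 3, 9, 10, 12} → SUM(e.salary)=172

761 | 288 ; 518 | 299 ; 423 | 172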